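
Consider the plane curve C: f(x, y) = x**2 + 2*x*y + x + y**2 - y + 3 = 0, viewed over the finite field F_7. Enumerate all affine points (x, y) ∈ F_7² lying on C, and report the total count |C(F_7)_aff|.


Affine F_7-points: {(1, 1), (1, 5), (2, 5), (2, 6), (3, 1), (6, 4), (6, 6)}; count = 7.

For each of the 49 pairs (x, y) ∈ F_7², evaluate f(x, y) mod 7. Record the zeros.
  x = 0: [0↦3, 1↦3, 2↦5, 3↦2, 4↦1, 5↦2, 6↦5]  zeros at y ∈ ∅
  x = 1: [0↦5, 1↦0, 2↦4, 3↦3, 4↦4, 5↦0, 6↦5]  zeros at y ∈ {1, 5}
  x = 2: [0↦2, 1↦6, 2↦5, 3↦6, 4↦2, 5↦0, 6↦0]  zeros at y ∈ {5, 6}
  x = 3: [0↦1, 1↦0, 2↦1, 3↦4, 4↦2, 5↦2, 6↦4]  zeros at y ∈ {1}
  x = 4: [0↦2, 1↦3, 2↦6, 3↦4, 4↦4, 5↦6, 6↦3]  zeros at y ∈ ∅
  x = 5: [0↦5, 1↦1, 2↦6, 3↦6, 4↦1, 5↦5, 6↦4]  zeros at y ∈ ∅
  x = 6: [0↦3, 1↦1, 2↦1, 3↦3, 4↦0, 5↦6, 6↦0]  zeros at y ∈ {4, 6}
Collecting zeros: affine points = {(1, 1), (1, 5), (2, 5), (2, 6), (3, 1), (6, 4), (6, 6)}.
Total count |C(F_7)_aff| = 7.


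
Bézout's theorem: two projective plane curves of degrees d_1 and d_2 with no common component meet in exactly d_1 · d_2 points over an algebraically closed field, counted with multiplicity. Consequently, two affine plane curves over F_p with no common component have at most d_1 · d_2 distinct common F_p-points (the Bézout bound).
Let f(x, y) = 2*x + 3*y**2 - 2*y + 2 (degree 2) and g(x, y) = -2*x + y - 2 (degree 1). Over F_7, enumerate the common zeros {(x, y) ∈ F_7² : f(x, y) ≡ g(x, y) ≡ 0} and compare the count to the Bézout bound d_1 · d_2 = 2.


Common zeros: {(5, 5), (6, 0)}; count = 2; Bézout bound = 2.

deg(f) = 2, deg(g) = 1, so Bézout bound = 2.
Scan x ∈ F_7. For each x, list the y ∈ F_7 with f(x, y) ≡ 0 and those with g(x, y) ≡ 0 (mod 7); the common zeros in that column are the intersection.
  x = 0: f ≡ 0 at y ∈ {4, 6}; g ≡ 0 at y ∈ {2}; common: ∅.
  x = 1: f ≡ 0 at y ∈ ∅; g ≡ 0 at y ∈ {4}; common: ∅.
  x = 2: f ≡ 0 at y ∈ {1, 2}; g ≡ 0 at y ∈ {6}; common: ∅.
  x = 3: f ≡ 0 at y ∈ ∅; g ≡ 0 at y ∈ {1}; common: ∅.
  x = 4: f ≡ 0 at y ∈ ∅; g ≡ 0 at y ∈ {3}; common: ∅.
  x = 5: f ≡ 0 at y ∈ {5}; g ≡ 0 at y ∈ {5}; common: {5}.
  x = 6: f ≡ 0 at y ∈ {0, 3}; g ≡ 0 at y ∈ {0}; common: {0}.
Collecting: common zeros = {(5, 5), (6, 0)}, so the count is 2.
Comparison with the Bézout bound: 2 ≤ 2 = deg(f)·deg(g), as expected for curves with no common component (the bound is attained).


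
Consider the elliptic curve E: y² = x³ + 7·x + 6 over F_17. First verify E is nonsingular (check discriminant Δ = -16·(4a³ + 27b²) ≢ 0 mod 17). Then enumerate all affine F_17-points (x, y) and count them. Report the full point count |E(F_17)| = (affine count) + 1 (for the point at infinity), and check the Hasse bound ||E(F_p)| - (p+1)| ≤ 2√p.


Affine points = {(4, 8), (4, 9), (5, 8), (5, 9), (6, 3), (6, 14), (8, 8), (8, 9), (9, 4), (9, 13), (12, 4), (12, 13), (13, 4), (13, 13), (14, 3), (14, 14), (15, 1), (15, 16), (16, 7), (16, 10)}; affine count = 20; |E(F_17)| = 21.

Discriminant check: Δ ∝ 4a³ + 27b² = 4·7³ + 27·6² = 4·343 + 27·36 ≡ 15 (mod 17). Nonzero ⇒ E is nonsingular.
For each x ∈ F_17, compute rhs = x³ + 7·x + 6 mod 17, then count y ∈ F_17 with y² ≡ rhs.
  x = 0: rhs = 6, matching y values: none (0 points).
  x = 1: rhs = 14, matching y values: none (0 points).
  x = 2: rhs = 11, matching y values: none (0 points).
  x = 3: rhs = 3, matching y values: none (0 points).
  x = 4: rhs = 13, matching y values: 8, 9 (2 points).
  x = 5: rhs = 13, matching y values: 8, 9 (2 points).
  x = 6: rhs = 9, matching y values: 3, 14 (2 points).
  x = 7: rhs = 7, matching y values: none (0 points).
  x = 8: rhs = 13, matching y values: 8, 9 (2 points).
  x = 9: rhs = 16, matching y values: 4, 13 (2 points).
  x = 10: rhs = 5, matching y values: none (0 points).
  x = 11: rhs = 3, matching y values: none (0 points).
  x = 12: rhs = 16, matching y values: 4, 13 (2 points).
  x = 13: rhs = 16, matching y values: 4, 13 (2 points).
  x = 14: rhs = 9, matching y values: 3, 14 (2 points).
  x = 15: rhs = 1, matching y values: 1, 16 (2 points).
  x = 16: rhs = 15, matching y values: 7, 10 (2 points).
Total affine count: 20.
Full point count |E(F_17)| = 20 + 1 = 21.
Hasse bound: |21 − (17+1)| = |3| = 3 ≤ 2√17 ≈ 8.2462 ✓.


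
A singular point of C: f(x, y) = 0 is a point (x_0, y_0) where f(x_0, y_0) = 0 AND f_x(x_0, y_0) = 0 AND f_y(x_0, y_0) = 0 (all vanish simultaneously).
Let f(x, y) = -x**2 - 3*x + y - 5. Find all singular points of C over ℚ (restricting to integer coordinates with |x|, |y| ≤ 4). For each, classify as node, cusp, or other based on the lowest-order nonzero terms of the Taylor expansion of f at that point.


No singular points in the scanned grid; C is smooth there.

Compute partial derivatives:
  f_x = -2*x - 3.
  f_y = 1.
f_y = 1 is a nonzero constant, so f_y never vanishes: no point (x, y) can satisfy f = f_x = f_y = 0. In particular no (x, y) ∈ {−4, ..., 4}² is singular; the curve is smooth.


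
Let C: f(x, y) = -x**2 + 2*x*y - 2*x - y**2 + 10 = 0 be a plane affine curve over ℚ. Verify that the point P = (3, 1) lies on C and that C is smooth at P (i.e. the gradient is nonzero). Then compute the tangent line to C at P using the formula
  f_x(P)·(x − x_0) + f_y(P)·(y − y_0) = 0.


Tangent line at P: -6*x + 4*y + 14 = 0.

Step 1: f(3, 1) = 0, so P lies on C.
Step 2: partial derivatives
  f_x(x, y) = -2*x + 2*y - 2, f_y(x, y) = 2*x - 2*y.
  f_x(P) = -6, f_y(P) = 4 (gradient nonzero, so P is smooth).
Step 3: tangent line at P: -6·(x − 3) + 4·(y − 1) = 0.
Expanding: -6*x + 4*y + 14 = 0.


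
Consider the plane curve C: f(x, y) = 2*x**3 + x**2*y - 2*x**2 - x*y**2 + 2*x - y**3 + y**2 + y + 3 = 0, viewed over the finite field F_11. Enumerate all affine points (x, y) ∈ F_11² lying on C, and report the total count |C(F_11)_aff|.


Affine F_11-points: {(1, 5), (2, 5), (3, 4), (4, 2), (4, 7), (4, 10), (7, 0), (7, 6), (7, 10), (9, 2), (10, 1)}; count = 11.

For each of the 121 pairs (x, y) ∈ F_11², evaluate f(x, y) mod 11. Record the zeros.
  x = 0: [0↦3, 1↦4, 2↦1, 3↦10, 4↦3, 5↦7, 6↦5, 7↦2, 8↦3, 9↦2, 10↦4]  zeros at y ∈ ∅
  x = 1: [0↦5, 1↦6, 2↦1, 3↦6, 4↦4, 5↦0, 6↦10, 7↦6, 8↦4, 9↦9, 10↦4]  zeros at y ∈ {5}
  x = 2: [0↦4, 1↦7, 2↦2, 3↦5, 4↦10, 5↦0, 6↦2, 7↦10, 8↦7, 9↦9, 10↦10]  zeros at y ∈ {5}
  x = 3: [0↦1, 1↦8, 2↦5, 3↦8, 4↦0, 5↦8, 6↦4, 7↦4, 8↦2, 9↦3, 10↦1]  zeros at y ∈ {4}
  x = 4: [0↦8, 1↦10, 2↦0, 3↦5, 4↦8, 5↦3, 6↦6, 7↦0, 8↦1, 9↦3, 10↦0]  zeros at y ∈ {2, 7, 10}
  x = 5: [0↦4, 1↦3, 2↦10, 3↦8, 4↦2, 5↦8, 6↦9, 7↦10, 8↦5, 9↦10, 10↦8]  zeros at y ∈ ∅
  x = 6: [0↦1, 1↦10, 2↦3, 3↦7, 4↦5, 5↦2, 6↦3, 7↦2, 8↦4, 9↦3, 10↦4]  zeros at y ∈ ∅
  x = 7: [0↦0, 1↦10, 2↦2, 3↦3, 4↦7, 5↦8, 6↦0, 7↦10, 8↦10, 9↦5, 10↦0]  zeros at y ∈ {0, 6, 10}
  x = 8: [0↦2, 1↦4, 2↦8, 3↦8, 4↦9, 5↦5, 6↦1, 7↦2, 8↦2, 9↦6, 10↦8]  zeros at y ∈ ∅
  x = 9: [0↦8, 1↦4, 2↦0, 3↦1, 4↦1, 5↦5, 6↦7, 7↦1, 8↦3, 9↦7, 10↦7]  zeros at y ∈ {2}
  x = 10: [0↦8, 1↦0, 2↦1, 3↦5, 4↦6, 5↦9, 6↦8, 7↦8, 8↦3, 9↦9, 10↦9]  zeros at y ∈ {1}
Collecting zeros: affine points = {(1, 5), (2, 5), (3, 4), (4, 2), (4, 7), (4, 10), (7, 0), (7, 6), (7, 10), (9, 2), (10, 1)}.
Total count |C(F_11)_aff| = 11.


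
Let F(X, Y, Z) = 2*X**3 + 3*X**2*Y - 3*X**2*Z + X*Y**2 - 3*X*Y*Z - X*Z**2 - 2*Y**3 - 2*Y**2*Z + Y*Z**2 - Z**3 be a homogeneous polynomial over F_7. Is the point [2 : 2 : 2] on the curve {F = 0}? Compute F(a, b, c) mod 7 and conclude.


F(2,2,2) ≡ 2 (mod 7); P is NOT on the curve.

Evaluate F(2, 2, 2) term-by-term (mod 7).
  2*X**3 ↦ 2·8·1·1 = 16
  3*X**2*Y ↦ 3·4·2·1 = 24
  -3*X**2*Z ↦ -3·4·1·2 = -24
  X*Y**2 ↦ 1·2·4·1 = 8
  -3*X*Y*Z ↦ -3·2·2·2 = -24
  -X*Z**2 ↦ -1·2·1·4 = -8
  -2*Y**3 ↦ -2·1·8·1 = -16
  -2*Y**2*Z ↦ -2·1·4·2 = -16
  Y*Z**2 ↦ 1·1·2·4 = 8
  -Z**3 ↦ -1·1·1·8 = -8
Sum: F(2, 2, 2) = (16) + (24) + (-24) + (8) + (-24) + (-8) + (-16) + (-16) + (8) + (-8) = -40.
Reducing mod 7: -40 ≡ 2 (mod 7).
Since F(a, b, c) ≡ 2 ≠ 0 (mod 7), P does NOT lie on the curve.


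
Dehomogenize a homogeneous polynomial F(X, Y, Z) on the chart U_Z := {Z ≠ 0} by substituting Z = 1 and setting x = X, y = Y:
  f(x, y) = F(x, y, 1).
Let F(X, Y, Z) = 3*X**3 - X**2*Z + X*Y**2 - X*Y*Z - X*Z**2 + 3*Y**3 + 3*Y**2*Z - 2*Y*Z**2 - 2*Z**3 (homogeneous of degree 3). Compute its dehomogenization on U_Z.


f(x, y) = 3*x**3 - x**2 + x*y**2 - x*y - x + 3*y**3 + 3*y**2 - 2*y - 2

On U_Z we set Z = 1. Each monomial c·X^i·Y^j·Z^k in F becomes c·x^i·y^j·1^k = c·x^i·y^j.
Substituting Z = 1: F(X, Y, 1) = 3*x**3 - x**2 + x*y**2 - x*y - x + 3*y**3 + 3*y**2 - 2*y - 2.
Note: deg(f) ≤ deg(F) = 3; strict inequality happens when F is divisible by Z (lost terms).


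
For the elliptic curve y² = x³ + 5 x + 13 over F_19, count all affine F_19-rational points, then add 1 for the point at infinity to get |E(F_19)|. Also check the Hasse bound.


Affine points = {(1, 0), (3, 6), (3, 13), (5, 7), (5, 12), (7, 7), (7, 12), (15, 9), (15, 10), (16, 3), (16, 16), (18, 8), (18, 11)}; affine count = 13; |E(F_19)| = 14.

Discriminant check: Δ ∝ 4a³ + 27b² = 4·5³ + 27·13² = 4·125 + 27·169 ≡ 9 (mod 19). Nonzero ⇒ E is nonsingular.
For each x ∈ F_19, compute rhs = x³ + 5·x + 13 mod 19, then count y ∈ F_19 with y² ≡ rhs.
  x = 0: rhs = 13, matching y values: none (0 points).
  x = 1: rhs = 0, matching y values: 0 (1 points).
  x = 2: rhs = 12, matching y values: none (0 points).
  x = 3: rhs = 17, matching y values: 6, 13 (2 points).
  x = 4: rhs = 2, matching y values: none (0 points).
  x = 5: rhs = 11, matching y values: 7, 12 (2 points).
  x = 6: rhs = 12, matching y values: none (0 points).
  x = 7: rhs = 11, matching y values: 7, 12 (2 points).
  x = 8: rhs = 14, matching y values: none (0 points).
  x = 9: rhs = 8, matching y values: none (0 points).
  x = 10: rhs = 18, matching y values: none (0 points).
  x = 11: rhs = 12, matching y values: none (0 points).
  x = 12: rhs = 15, matching y values: none (0 points).
  x = 13: rhs = 14, matching y values: none (0 points).
  x = 14: rhs = 15, matching y values: none (0 points).
  x = 15: rhs = 5, matching y values: 9, 10 (2 points).
  x = 16: rhs = 9, matching y values: 3, 16 (2 points).
  x = 17: rhs = 14, matching y values: none (0 points).
  x = 18: rhs = 7, matching y values: 8, 11 (2 points).
Total affine count: 13.
Full point count |E(F_19)| = 13 + 1 = 14.
Hasse bound: |14 − (19+1)| = |-6| = 6 ≤ 2√19 ≈ 8.7178 ✓.


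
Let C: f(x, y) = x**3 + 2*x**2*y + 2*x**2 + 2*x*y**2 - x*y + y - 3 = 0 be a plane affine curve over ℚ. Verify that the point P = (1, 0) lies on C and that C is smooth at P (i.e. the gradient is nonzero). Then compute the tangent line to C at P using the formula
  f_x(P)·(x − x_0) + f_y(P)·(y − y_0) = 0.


Tangent line at P: 7*x + 2*y - 7 = 0.

Step 1: f(1, 0) = 0, so P lies on C.
Step 2: partial derivatives
  f_x(x, y) = 3*x**2 + 4*x*y + 4*x + 2*y**2 - y, f_y(x, y) = 2*x**2 + 4*x*y - x + 1.
  f_x(P) = 7, f_y(P) = 2 (gradient nonzero, so P is smooth).
Step 3: tangent line at P: 7·(x − 1) + 2·(y − 0) = 0.
Expanding: 7*x + 2*y - 7 = 0.


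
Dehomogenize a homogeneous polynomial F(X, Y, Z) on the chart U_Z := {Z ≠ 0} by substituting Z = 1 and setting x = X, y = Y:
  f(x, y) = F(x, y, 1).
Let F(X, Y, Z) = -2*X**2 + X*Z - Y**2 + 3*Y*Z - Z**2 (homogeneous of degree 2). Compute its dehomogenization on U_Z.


f(x, y) = -2*x**2 + x - y**2 + 3*y - 1

On U_Z we set Z = 1. Each monomial c·X^i·Y^j·Z^k in F becomes c·x^i·y^j·1^k = c·x^i·y^j.
Substituting Z = 1: F(X, Y, 1) = -2*x**2 + x - y**2 + 3*y - 1.
Note: deg(f) ≤ deg(F) = 2; strict inequality happens when F is divisible by Z (lost terms).


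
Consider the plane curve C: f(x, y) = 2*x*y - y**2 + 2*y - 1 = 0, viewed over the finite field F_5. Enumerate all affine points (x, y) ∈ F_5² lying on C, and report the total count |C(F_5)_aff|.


Affine F_5-points: {(0, 1), (3, 4), (4, 2), (4, 3)}; count = 4.

For each of the 25 pairs (x, y) ∈ F_5², evaluate f(x, y) mod 5. Record the zeros.
  x = 0: [0↦4, 1↦0, 2↦4, 3↦1, 4↦1]  zeros at y ∈ {1}
  x = 1: [0↦4, 1↦2, 2↦3, 3↦2, 4↦4]  zeros at y ∈ ∅
  x = 2: [0↦4, 1↦4, 2↦2, 3↦3, 4↦2]  zeros at y ∈ ∅
  x = 3: [0↦4, 1↦1, 2↦1, 3↦4, 4↦0]  zeros at y ∈ {4}
  x = 4: [0↦4, 1↦3, 2↦0, 3↦0, 4↦3]  zeros at y ∈ {2, 3}
Collecting zeros: affine points = {(0, 1), (3, 4), (4, 2), (4, 3)}.
Total count |C(F_5)_aff| = 4.


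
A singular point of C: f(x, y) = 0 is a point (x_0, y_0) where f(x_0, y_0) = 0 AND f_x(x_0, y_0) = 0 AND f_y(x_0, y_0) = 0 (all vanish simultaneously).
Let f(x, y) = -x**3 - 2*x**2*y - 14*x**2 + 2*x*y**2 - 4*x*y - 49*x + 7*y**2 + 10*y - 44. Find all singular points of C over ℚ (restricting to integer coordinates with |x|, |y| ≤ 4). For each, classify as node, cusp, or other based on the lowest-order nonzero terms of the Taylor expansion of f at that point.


Singular points: {(-3, -2)}; classification: node.

Compute partial derivatives:
  f_x = -3*x**2 - 4*x*y - 28*x + 2*y**2 - 4*y - 49.
  f_y = -2*x**2 + 4*x*y - 4*x + 14*y + 10.
Scan x_0 ∈ {−4, ..., 4}. For each x_0, f_y(x_0, y) is a polynomial in y; find its integer roots y ∈ {−4, ..., 4}, then test f_x and f at those candidates.
  x = -4: f_y(-4, y) = -2*y - 6; vanishes at y ∈ {-3}. (-4, -3): f_x = -3 ≠ 0.
  x = -3: f_y(-3, y) = 2*y + 4; vanishes at y ∈ {-2}. (-3, -2): f_x = 0, f = 0 — SINGULAR.
  x = -2: f_y(-2, y) = 6*y + 10; no integer root y with |y| ≤ 4.
  x = -1: f_y(-1, y) = 10*y + 12; no integer root y with |y| ≤ 4.
  x = 0: f_y(0, y) = 14*y + 10; no integer root y with |y| ≤ 4.
  x = 1: f_y(1, y) = 18*y + 4; no integer root y with |y| ≤ 4.
  x = 2: f_y(2, y) = 22*y - 6; no integer root y with |y| ≤ 4.
  x = 3: f_y(3, y) = 26*y - 20; no integer root y with |y| ≤ 4.
  x = 4: f_y(4, y) = 30*y - 38; no integer root y with |y| ≤ 4.
Only singular point on the grid: (-3, -2).
Classify: substitute x = -3 + u, y = -2 + v and expand: f = -u**3 - 2*u**2*v - u**2 + 2*u*v**2 + v**2.
No constant or linear terms (consistent with a singular point). Quadratic part: -u**2 + v**2. Cubic part: -u**3 - 2*u**2*v + 2*u*v**2.
The quadratic part v**2 - u**2 = (v − u)(v + u) splits into two distinct linear factors, so there are two distinct tangent lines y − -2 = ±(x − -3) — this is a node (ordinary double point).
Classification: node.


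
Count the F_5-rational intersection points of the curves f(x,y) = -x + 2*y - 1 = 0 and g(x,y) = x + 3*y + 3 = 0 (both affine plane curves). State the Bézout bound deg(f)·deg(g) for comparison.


Common zeros: ∅; count = 0; Bézout bound = 1.

deg(f) = 1, deg(g) = 1, so Bézout bound = 1.
Scan x ∈ F_5. For each x, list the y ∈ F_5 with f(x, y) ≡ 0 and those with g(x, y) ≡ 0 (mod 5); the common zeros in that column are the intersection.
  x = 0: f ≡ 0 at y ∈ {3}; g ≡ 0 at y ∈ {4}; common: ∅.
  x = 1: f ≡ 0 at y ∈ {1}; g ≡ 0 at y ∈ {2}; common: ∅.
  x = 2: f ≡ 0 at y ∈ {4}; g ≡ 0 at y ∈ {0}; common: ∅.
  x = 3: f ≡ 0 at y ∈ {2}; g ≡ 0 at y ∈ {3}; common: ∅.
  x = 4: f ≡ 0 at y ∈ {0}; g ≡ 0 at y ∈ {1}; common: ∅.
Collecting: common zeros = ∅, so the count is 0.
Comparison with the Bézout bound: 0 ≤ 1 = deg(f)·deg(g), as expected for curves with no common component (the affine F_5-count falls short of the bound because intersections may lie at infinity, over extension fields, or carry multiplicity).


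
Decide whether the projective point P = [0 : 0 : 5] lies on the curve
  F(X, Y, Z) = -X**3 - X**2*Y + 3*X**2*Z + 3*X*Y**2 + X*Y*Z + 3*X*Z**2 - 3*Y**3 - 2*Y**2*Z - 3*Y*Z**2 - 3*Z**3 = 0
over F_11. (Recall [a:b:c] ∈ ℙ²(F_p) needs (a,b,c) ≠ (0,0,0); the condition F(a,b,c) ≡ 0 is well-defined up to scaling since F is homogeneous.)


F(0,0,5) ≡ 10 (mod 11); P is NOT on the curve.

Evaluate F(0, 0, 5) term-by-term (mod 11).
  -X**3 ↦ -1·0·1·1 = 0
  -X**2*Y ↦ -1·0·0·1 = 0
  3*X**2*Z ↦ 3·0·1·5 = 0
  3*X*Y**2 ↦ 3·0·0·1 = 0
  X*Y*Z ↦ 1·0·0·5 = 0
  3*X*Z**2 ↦ 3·0·1·25 = 0
  -3*Y**3 ↦ -3·1·0·1 = 0
  -2*Y**2*Z ↦ -2·1·0·5 = 0
  -3*Y*Z**2 ↦ -3·1·0·25 = 0
  -3*Z**3 ↦ -3·1·1·125 = -375
Sum: F(0, 0, 5) = (0) + (0) + (0) + (0) + (0) + (0) + (0) + (0) + (0) + (-375) = -375.
Reducing mod 11: -375 ≡ 10 (mod 11).
Since F(a, b, c) ≡ 10 ≠ 0 (mod 11), P does NOT lie on the curve.


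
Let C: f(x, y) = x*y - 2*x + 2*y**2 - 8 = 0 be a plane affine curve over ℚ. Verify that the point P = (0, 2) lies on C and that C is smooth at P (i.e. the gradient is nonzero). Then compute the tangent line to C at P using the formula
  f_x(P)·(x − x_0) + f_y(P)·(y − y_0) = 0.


Tangent line at P: 8*y - 16 = 0.

Step 1: f(0, 2) = 0, so P lies on C.
Step 2: partial derivatives
  f_x(x, y) = y - 2, f_y(x, y) = x + 4*y.
  f_x(P) = 0, f_y(P) = 8 (gradient nonzero, so P is smooth).
Step 3: tangent line at P: 0·(x − 0) + 8·(y − 2) = 0.
Expanding: 8*y - 16 = 0.


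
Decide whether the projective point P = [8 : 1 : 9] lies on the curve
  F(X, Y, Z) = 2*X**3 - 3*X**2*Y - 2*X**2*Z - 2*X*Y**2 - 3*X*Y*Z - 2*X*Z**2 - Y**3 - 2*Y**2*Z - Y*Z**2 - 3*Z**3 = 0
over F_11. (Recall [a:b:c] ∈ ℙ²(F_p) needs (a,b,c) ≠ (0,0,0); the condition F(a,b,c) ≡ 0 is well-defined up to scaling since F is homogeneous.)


F(8,1,9) ≡ 1 (mod 11); P is NOT on the curve.

Evaluate F(8, 1, 9) term-by-term (mod 11).
  2*X**3 ↦ 2·512·1·1 = 1024
  -3*X**2*Y ↦ -3·64·1·1 = -192
  -2*X**2*Z ↦ -2·64·1·9 = -1152
  -2*X*Y**2 ↦ -2·8·1·1 = -16
  -3*X*Y*Z ↦ -3·8·1·9 = -216
  -2*X*Z**2 ↦ -2·8·1·81 = -1296
  -Y**3 ↦ -1·1·1·1 = -1
  -2*Y**2*Z ↦ -2·1·1·9 = -18
  -Y*Z**2 ↦ -1·1·1·81 = -81
  -3*Z**3 ↦ -3·1·1·729 = -2187
Sum: F(8, 1, 9) = (1024) + (-192) + (-1152) + (-16) + (-216) + (-1296) + (-1) + (-18) + (-81) + (-2187) = -4135.
Reducing mod 11: -4135 ≡ 1 (mod 11).
Since F(a, b, c) ≡ 1 ≠ 0 (mod 11), P does NOT lie on the curve.


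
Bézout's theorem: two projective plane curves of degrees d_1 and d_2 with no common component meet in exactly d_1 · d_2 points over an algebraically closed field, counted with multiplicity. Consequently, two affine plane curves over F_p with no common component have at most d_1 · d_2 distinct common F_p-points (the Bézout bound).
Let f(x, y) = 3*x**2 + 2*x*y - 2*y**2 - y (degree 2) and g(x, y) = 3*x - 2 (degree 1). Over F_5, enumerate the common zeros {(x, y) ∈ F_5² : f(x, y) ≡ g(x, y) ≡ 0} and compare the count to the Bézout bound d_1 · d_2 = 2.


Common zeros: ∅; count = 0; Bézout bound = 2.

deg(f) = 2, deg(g) = 1, so Bézout bound = 2.
Scan x ∈ F_5. For each x, list the y ∈ F_5 with f(x, y) ≡ 0 and those with g(x, y) ≡ 0 (mod 5); the common zeros in that column are the intersection.
  x = 0: f ≡ 0 at y ∈ {0, 2}; g ≡ 0 at y ∈ ∅; common: ∅.
  x = 1: f ≡ 0 at y ∈ {4}; g ≡ 0 at y ∈ ∅; common: ∅.
  x = 2: f ≡ 0 at y ∈ {2}; g ≡ 0 at y ∈ ∅; common: ∅.
  x = 3: f ≡ 0 at y ∈ {1, 4}; g ≡ 0 at y ∈ ∅; common: ∅.
  x = 4: f ≡ 0 at y ∈ ∅; g ≡ 0 at y ∈ {0, 1, 2, 3, 4}; common: ∅.
Collecting: common zeros = ∅, so the count is 0.
Comparison with the Bézout bound: 0 ≤ 2 = deg(f)·deg(g), as expected for curves with no common component (the affine F_5-count falls short of the bound because intersections may lie at infinity, over extension fields, or carry multiplicity).


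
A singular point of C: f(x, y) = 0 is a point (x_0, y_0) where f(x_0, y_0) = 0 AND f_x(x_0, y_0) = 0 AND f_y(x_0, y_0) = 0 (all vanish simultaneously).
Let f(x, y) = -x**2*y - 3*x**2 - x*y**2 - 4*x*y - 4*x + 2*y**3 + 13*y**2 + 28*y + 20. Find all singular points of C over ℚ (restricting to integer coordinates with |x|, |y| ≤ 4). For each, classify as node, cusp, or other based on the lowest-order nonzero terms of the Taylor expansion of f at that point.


Singular points: {(0, -2)}; classification: node.

Compute partial derivatives:
  f_x = -2*x*y - 6*x - y**2 - 4*y - 4.
  f_y = -x**2 - 2*x*y - 4*x + 6*y**2 + 26*y + 28.
Scan x_0 ∈ {−4, ..., 4}. For each x_0, f_y(x_0, y) is a polynomial in y; find its integer roots y ∈ {−4, ..., 4}, then test f_x and f at those candidates.
  x = -4: f_y(-4, y) = 6*y**2 + 34*y + 28; vanishes at y ∈ {-1}. (-4, -1): f_x = 15 ≠ 0.
  x = -3: f_y(-3, y) = 6*y**2 + 32*y + 31; no integer root y with |y| ≤ 4.
  x = -2: f_y(-2, y) = 6*y**2 + 30*y + 32; no integer root y with |y| ≤ 4.
  x = -1: f_y(-1, y) = 6*y**2 + 28*y + 31; no integer root y with |y| ≤ 4.
  x = 0: f_y(0, y) = 6*y**2 + 26*y + 28; vanishes at y ∈ {-2}. (0, -2): f_x = 0, f = 0 — SINGULAR.
  x = 1: f_y(1, y) = 6*y**2 + 24*y + 23; no integer root y with |y| ≤ 4.
  x = 2: f_y(2, y) = 6*y**2 + 22*y + 16; vanishes at y ∈ {-1}. (2, -1): f_x = -9 ≠ 0.
  x = 3: f_y(3, y) = 6*y**2 + 20*y + 7; no integer root y with |y| ≤ 4.
  x = 4: f_y(4, y) = 6*y**2 + 18*y - 4; no integer root y with |y| ≤ 4.
Only singular point on the grid: (0, -2).
Classify: substitute x = 0 + u, y = -2 + v and expand: f = -u**2*v - u**2 - u*v**2 + 2*v**3 + v**2.
No constant or linear terms (consistent with a singular point). Quadratic part: -u**2 + v**2. Cubic part: -u**2*v - u*v**2 + 2*v**3.
The quadratic part v**2 - u**2 = (v − u)(v + u) splits into two distinct linear factors, so there are two distinct tangent lines y − -2 = ±(x − 0) — this is a node (ordinary double point).
Classification: node.


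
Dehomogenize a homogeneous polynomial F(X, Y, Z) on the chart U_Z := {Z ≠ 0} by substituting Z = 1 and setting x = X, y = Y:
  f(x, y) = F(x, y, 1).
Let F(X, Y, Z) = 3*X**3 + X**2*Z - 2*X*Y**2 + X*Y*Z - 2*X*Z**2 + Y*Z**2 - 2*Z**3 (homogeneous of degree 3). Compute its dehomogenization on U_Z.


f(x, y) = 3*x**3 + x**2 - 2*x*y**2 + x*y - 2*x + y - 2

On U_Z we set Z = 1. Each monomial c·X^i·Y^j·Z^k in F becomes c·x^i·y^j·1^k = c·x^i·y^j.
Substituting Z = 1: F(X, Y, 1) = 3*x**3 + x**2 - 2*x*y**2 + x*y - 2*x + y - 2.
Note: deg(f) ≤ deg(F) = 3; strict inequality happens when F is divisible by Z (lost terms).


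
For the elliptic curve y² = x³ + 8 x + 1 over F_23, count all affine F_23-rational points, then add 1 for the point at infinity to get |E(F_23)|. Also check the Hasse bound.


Affine points = {(0, 1), (0, 22), (2, 5), (2, 18), (3, 11), (3, 12), (6, 9), (6, 14), (7, 3), (7, 20), (8, 5), (8, 18), (10, 0), (12, 10), (12, 13), (13, 5), (13, 18), (15, 0), (16, 4), (16, 19), (17, 6), (17, 17), (21, 0)}; affine count = 23; |E(F_23)| = 24.

Discriminant check: Δ ∝ 4a³ + 27b² = 4·8³ + 27·1² = 4·512 + 27·1 ≡ 5 (mod 23). Nonzero ⇒ E is nonsingular.
For each x ∈ F_23, compute rhs = x³ + 8·x + 1 mod 23, then count y ∈ F_23 with y² ≡ rhs.
  x = 0: rhs = 1, matching y values: 1, 22 (2 points).
  x = 1: rhs = 10, matching y values: none (0 points).
  x = 2: rhs = 2, matching y values: 5, 18 (2 points).
  x = 3: rhs = 6, matching y values: 11, 12 (2 points).
  x = 4: rhs = 5, matching y values: none (0 points).
  x = 5: rhs = 5, matching y values: none (0 points).
  x = 6: rhs = 12, matching y values: 9, 14 (2 points).
  x = 7: rhs = 9, matching y values: 3, 20 (2 points).
  x = 8: rhs = 2, matching y values: 5, 18 (2 points).
  x = 9: rhs = 20, matching y values: none (0 points).
  x = 10: rhs = 0, matching y values: 0 (1 points).
  x = 11: rhs = 17, matching y values: none (0 points).
  x = 12: rhs = 8, matching y values: 10, 13 (2 points).
  x = 13: rhs = 2, matching y values: 5, 18 (2 points).
  x = 14: rhs = 5, matching y values: none (0 points).
  x = 15: rhs = 0, matching y values: 0 (1 points).
  x = 16: rhs = 16, matching y values: 4, 19 (2 points).
  x = 17: rhs = 13, matching y values: 6, 17 (2 points).
  x = 18: rhs = 20, matching y values: none (0 points).
  x = 19: rhs = 20, matching y values: none (0 points).
  x = 20: rhs = 19, matching y values: none (0 points).
  x = 21: rhs = 0, matching y values: 0 (1 points).
  x = 22: rhs = 15, matching y values: none (0 points).
Total affine count: 23.
Full point count |E(F_23)| = 23 + 1 = 24.
Hasse bound: |24 − (23+1)| = |0| = 0 ≤ 2√23 ≈ 9.5917 ✓.


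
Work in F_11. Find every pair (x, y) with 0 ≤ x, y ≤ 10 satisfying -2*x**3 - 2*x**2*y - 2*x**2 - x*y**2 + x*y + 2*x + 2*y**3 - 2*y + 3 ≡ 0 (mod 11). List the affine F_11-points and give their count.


Affine F_11-points: {(2, 5), (4, 2), (4, 9), (5, 2), (6, 1), (6, 3), (6, 10), (7, 8), (8, 0), (10, 2)}; count = 10.

For each of the 121 pairs (x, y) ∈ F_11², evaluate f(x, y) mod 11. Record the zeros.
  x = 0: [0↦3, 1↦3, 2↦4, 3↦7, 4↦2, 5↦1, 6↦5, 7↦4, 8↦10, 9↦2, 10↦3]  zeros at y ∈ ∅
  x = 1: [0↦1, 1↦10, 2↦7, 3↦4, 4↦2, 5↦2, 6↦5, 7↦1, 8↦2, 9↦9, 10↦1]  zeros at y ∈ ∅
  x = 2: [0↦5, 1↦8, 2↦8, 3↦6, 4↦3, 5↦0, 6↦9, 7↦9, 8↦1, 9↦8, 10↦9]  zeros at y ∈ {5}
  x = 3: [0↦3, 1↦7, 2↦6, 3↦1, 4↦4, 5↦5, 6↦5, 7↦5, 8↦6, 9↦9, 10↦4]  zeros at y ∈ ∅
  x = 4: [0↦5, 1↦6, 2↦0, 3↦10, 4↦4, 5↦5, 6↦3, 7↦10, 8↦5, 9↦0, 10↦7]  zeros at y ∈ {2, 9}
  x = 5: [0↦10, 1↦4, 2↦0, 3↦10, 4↦2, 5↦10, 6↦2, 7↦1, 8↦8, 9↦2, 10↦6]  zeros at y ∈ {2}
  x = 6: [0↦6, 1↦0, 2↦5, 3↦0, 4↦8, 5↦8, 6↦1, 7↦10, 8↦3, 9↦3, 10↦0]  zeros at y ∈ {1, 3, 10}
  x = 7: [0↦3, 1↦4, 2↦3, 3↦1, 4↦10, 5↦9, 6↦10, 7↦3, 8↦0, 9↦2, 10↦10]  zeros at y ∈ {8}
  x = 8: [0↦0, 1↦4, 2↦4, 3↦1, 4↦7, 5↦1, 6↦6, 7↦1, 8↦9, 9↦9, 10↦2]  zeros at y ∈ {0}
  x = 9: [0↦7, 1↦10, 2↦7, 3↦10, 4↦9, 5↦5, 6↦10, 7↦3, 8↦7, 9↦1, 10↦8]  zeros at y ∈ ∅
  x = 10: [0↦1, 1↦10, 2↦0, 3↦5, 4↦4, 5↦9, 6↦10, 7↦8, 8↦4, 9↦10, 10↦5]  zeros at y ∈ {2}
Collecting zeros: affine points = {(2, 5), (4, 2), (4, 9), (5, 2), (6, 1), (6, 3), (6, 10), (7, 8), (8, 0), (10, 2)}.
Total count |C(F_11)_aff| = 10.


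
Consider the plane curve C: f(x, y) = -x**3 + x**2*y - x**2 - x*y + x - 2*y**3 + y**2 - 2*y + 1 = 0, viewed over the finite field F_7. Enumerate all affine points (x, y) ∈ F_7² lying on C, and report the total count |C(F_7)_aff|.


Affine F_7-points: {(0, 4), (1, 0), (2, 2), (4, 4), (6, 0), (6, 4)}; count = 6.

For each of the 49 pairs (x, y) ∈ F_7², evaluate f(x, y) mod 7. Record the zeros.
  x = 0: [0↦1, 1↦5, 2↦6, 3↦6, 4↦0, 5↦4, 6↦6]  zeros at y ∈ {4}
  x = 1: [0↦0, 1↦4, 2↦5, 3↦5, 4↦6, 5↦3, 6↦5]  zeros at y ∈ {0}
  x = 2: [0↦5, 1↦4, 2↦0, 3↦2, 4↦5, 5↦4, 6↦1]  zeros at y ∈ {2}
  x = 3: [0↦3, 1↦6, 2↦6, 3↦5, 4↦5, 5↦1, 6↦2]  zeros at y ∈ ∅
  x = 4: [0↦2, 1↦4, 2↦3, 3↦1, 4↦0, 5↦2, 6↦2]  zeros at y ∈ {4}
  x = 5: [0↦3, 1↦6, 2↦6, 3↦5, 4↦5, 5↦1, 6↦2]  zeros at y ∈ ∅
  x = 6: [0↦0, 1↦6, 2↦2, 3↦4, 4↦0, 5↦6, 6↦3]  zeros at y ∈ {0, 4}
Collecting zeros: affine points = {(0, 4), (1, 0), (2, 2), (4, 4), (6, 0), (6, 4)}.
Total count |C(F_7)_aff| = 6.


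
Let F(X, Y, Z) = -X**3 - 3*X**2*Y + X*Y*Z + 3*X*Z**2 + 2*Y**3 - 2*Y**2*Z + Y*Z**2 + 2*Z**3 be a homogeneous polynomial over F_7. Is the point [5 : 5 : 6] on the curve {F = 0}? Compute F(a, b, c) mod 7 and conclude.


F(5,5,6) ≡ 3 (mod 7); P is NOT on the curve.

Evaluate F(5, 5, 6) term-by-term (mod 7).
  -X**3 ↦ -1·125·1·1 = -125
  -3*X**2*Y ↦ -3·25·5·1 = -375
  X*Y*Z ↦ 1·5·5·6 = 150
  3*X*Z**2 ↦ 3·5·1·36 = 540
  2*Y**3 ↦ 2·1·125·1 = 250
  -2*Y**2*Z ↦ -2·1·25·6 = -300
  Y*Z**2 ↦ 1·1·5·36 = 180
  2*Z**3 ↦ 2·1·1·216 = 432
Sum: F(5, 5, 6) = (-125) + (-375) + (150) + (540) + (250) + (-300) + (180) + (432) = 752.
Reducing mod 7: 752 ≡ 3 (mod 7).
Since F(a, b, c) ≡ 3 ≠ 0 (mod 7), P does NOT lie on the curve.


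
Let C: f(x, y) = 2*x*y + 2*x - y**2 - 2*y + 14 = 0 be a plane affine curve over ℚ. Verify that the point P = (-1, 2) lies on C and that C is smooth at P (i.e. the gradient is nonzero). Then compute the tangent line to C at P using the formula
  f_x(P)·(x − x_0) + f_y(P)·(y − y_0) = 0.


Tangent line at P: 6*x - 8*y + 22 = 0.

Step 1: f(-1, 2) = 0, so P lies on C.
Step 2: partial derivatives
  f_x(x, y) = 2*y + 2, f_y(x, y) = 2*x - 2*y - 2.
  f_x(P) = 6, f_y(P) = -8 (gradient nonzero, so P is smooth).
Step 3: tangent line at P: 6·(x − -1) + -8·(y − 2) = 0.
Expanding: 6*x - 8*y + 22 = 0.


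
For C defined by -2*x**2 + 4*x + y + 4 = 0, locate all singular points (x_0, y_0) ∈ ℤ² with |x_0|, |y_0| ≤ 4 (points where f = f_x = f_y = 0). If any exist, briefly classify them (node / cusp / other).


No singular points in the scanned grid; C is smooth there.

Compute partial derivatives:
  f_x = 4 - 4*x.
  f_y = 1.
f_y = 1 is a nonzero constant, so f_y never vanishes: no point (x, y) can satisfy f = f_x = f_y = 0. In particular no (x, y) ∈ {−4, ..., 4}² is singular; the curve is smooth.


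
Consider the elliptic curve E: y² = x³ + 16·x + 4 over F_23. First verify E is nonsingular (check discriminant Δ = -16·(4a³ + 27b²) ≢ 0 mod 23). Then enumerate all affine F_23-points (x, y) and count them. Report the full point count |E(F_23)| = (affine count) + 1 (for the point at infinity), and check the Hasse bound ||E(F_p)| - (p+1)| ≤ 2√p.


Affine points = {(0, 2), (0, 21), (5, 5), (5, 18), (8, 0), (9, 7), (9, 16), (11, 4), (11, 19), (15, 10), (15, 13), (16, 3), (16, 20), (18, 11), (18, 12)}; affine count = 15; |E(F_23)| = 16.

Discriminant check: Δ ∝ 4a³ + 27b² = 4·16³ + 27·4² = 4·4096 + 27·16 ≡ 3 (mod 23). Nonzero ⇒ E is nonsingular.
For each x ∈ F_23, compute rhs = x³ + 16·x + 4 mod 23, then count y ∈ F_23 with y² ≡ rhs.
  x = 0: rhs = 4, matching y values: 2, 21 (2 points).
  x = 1: rhs = 21, matching y values: none (0 points).
  x = 2: rhs = 21, matching y values: none (0 points).
  x = 3: rhs = 10, matching y values: none (0 points).
  x = 4: rhs = 17, matching y values: none (0 points).
  x = 5: rhs = 2, matching y values: 5, 18 (2 points).
  x = 6: rhs = 17, matching y values: none (0 points).
  x = 7: rhs = 22, matching y values: none (0 points).
  x = 8: rhs = 0, matching y values: 0 (1 points).
  x = 9: rhs = 3, matching y values: 7, 16 (2 points).
  x = 10: rhs = 14, matching y values: none (0 points).
  x = 11: rhs = 16, matching y values: 4, 19 (2 points).
  x = 12: rhs = 15, matching y values: none (0 points).
  x = 13: rhs = 17, matching y values: none (0 points).
  x = 14: rhs = 5, matching y values: none (0 points).
  x = 15: rhs = 8, matching y values: 10, 13 (2 points).
  x = 16: rhs = 9, matching y values: 3, 20 (2 points).
  x = 17: rhs = 14, matching y values: none (0 points).
  x = 18: rhs = 6, matching y values: 11, 12 (2 points).
  x = 19: rhs = 14, matching y values: none (0 points).
  x = 20: rhs = 21, matching y values: none (0 points).
  x = 21: rhs = 10, matching y values: none (0 points).
  x = 22: rhs = 10, matching y values: none (0 points).
Total affine count: 15.
Full point count |E(F_23)| = 15 + 1 = 16.
Hasse bound: |16 − (23+1)| = |-8| = 8 ≤ 2√23 ≈ 9.5917 ✓.


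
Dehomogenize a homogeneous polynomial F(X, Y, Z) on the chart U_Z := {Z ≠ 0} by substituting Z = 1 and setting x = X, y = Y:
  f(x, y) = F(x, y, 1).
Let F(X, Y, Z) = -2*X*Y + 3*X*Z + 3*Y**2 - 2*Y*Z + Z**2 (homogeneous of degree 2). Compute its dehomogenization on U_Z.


f(x, y) = -2*x*y + 3*x + 3*y**2 - 2*y + 1

On U_Z we set Z = 1. Each monomial c·X^i·Y^j·Z^k in F becomes c·x^i·y^j·1^k = c·x^i·y^j.
Substituting Z = 1: F(X, Y, 1) = -2*x*y + 3*x + 3*y**2 - 2*y + 1.
Note: deg(f) ≤ deg(F) = 2; strict inequality happens when F is divisible by Z (lost terms).


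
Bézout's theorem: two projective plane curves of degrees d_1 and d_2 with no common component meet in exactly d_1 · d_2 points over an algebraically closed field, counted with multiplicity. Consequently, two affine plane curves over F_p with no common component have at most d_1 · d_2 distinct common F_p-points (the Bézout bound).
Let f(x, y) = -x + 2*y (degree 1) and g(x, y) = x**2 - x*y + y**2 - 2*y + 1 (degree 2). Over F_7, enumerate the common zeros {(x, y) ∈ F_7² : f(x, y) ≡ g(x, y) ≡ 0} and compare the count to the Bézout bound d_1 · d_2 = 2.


Common zeros: ∅; count = 0; Bézout bound = 2.

deg(f) = 1, deg(g) = 2, so Bézout bound = 2.
Scan x ∈ F_7. For each x, list the y ∈ F_7 with f(x, y) ≡ 0 and those with g(x, y) ≡ 0 (mod 7); the common zeros in that column are the intersection.
  x = 0: f ≡ 0 at y ∈ {0}; g ≡ 0 at y ∈ {1}; common: ∅.
  x = 1: f ≡ 0 at y ∈ {4}; g ≡ 0 at y ∈ {1, 2}; common: ∅.
  x = 2: f ≡ 0 at y ∈ {1}; g ≡ 0 at y ∈ ∅; common: ∅.
  x = 3: f ≡ 0 at y ∈ {5}; g ≡ 0 at y ∈ ∅; common: ∅.
  x = 4: f ≡ 0 at y ∈ {2}; g ≡ 0 at y ∈ ∅; common: ∅.
  x = 5: f ≡ 0 at y ∈ {6}; g ≡ 0 at y ∈ {3, 4}; common: ∅.
  x = 6: f ≡ 0 at y ∈ {3}; g ≡ 0 at y ∈ {4}; common: ∅.
Collecting: common zeros = ∅, so the count is 0.
Comparison with the Bézout bound: 0 ≤ 2 = deg(f)·deg(g), as expected for curves with no common component (the affine F_7-count falls short of the bound because intersections may lie at infinity, over extension fields, or carry multiplicity).


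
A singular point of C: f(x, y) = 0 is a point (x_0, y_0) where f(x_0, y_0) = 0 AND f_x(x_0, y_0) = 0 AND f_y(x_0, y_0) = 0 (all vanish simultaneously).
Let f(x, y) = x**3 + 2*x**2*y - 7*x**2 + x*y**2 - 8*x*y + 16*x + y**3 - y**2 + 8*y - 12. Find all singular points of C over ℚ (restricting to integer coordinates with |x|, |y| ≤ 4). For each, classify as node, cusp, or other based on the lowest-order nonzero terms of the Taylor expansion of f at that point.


Singular points: {(2, 0)}; classification: node.

Compute partial derivatives:
  f_x = 3*x**2 + 4*x*y - 14*x + y**2 - 8*y + 16.
  f_y = 2*x**2 + 2*x*y - 8*x + 3*y**2 - 2*y + 8.
Scan x_0 ∈ {−4, ..., 4}. For each x_0, f_y(x_0, y) is a polynomial in y; find its integer roots y ∈ {−4, ..., 4}, then test f_x and f at those candidates.
  x = -4: f_y(-4, y) = 3*y**2 - 10*y + 72; no integer root y with |y| ≤ 4.
  x = -3: f_y(-3, y) = 3*y**2 - 8*y + 50; no integer root y with |y| ≤ 4.
  x = -2: f_y(-2, y) = 3*y**2 - 6*y + 32; no integer root y with |y| ≤ 4.
  x = -1: f_y(-1, y) = 3*y**2 - 4*y + 18; no integer root y with |y| ≤ 4.
  x = 0: f_y(0, y) = 3*y**2 - 2*y + 8; no integer root y with |y| ≤ 4.
  x = 1: f_y(1, y) = 3*y**2 + 2; no integer root y with |y| ≤ 4.
  x = 2: f_y(2, y) = 3*y**2 + 2*y; vanishes at y ∈ {0}. (2, 0): f_x = 0, f = 0 — SINGULAR.
  x = 3: f_y(3, y) = 3*y**2 + 4*y + 2; no integer root y with |y| ≤ 4.
  x = 4: f_y(4, y) = 3*y**2 + 6*y + 8; no integer root y with |y| ≤ 4.
Only singular point on the grid: (2, 0).
Classify: substitute x = 2 + u, y = 0 + v and expand: f = u**3 + 2*u**2*v - u**2 + u*v**2 + v**3 + v**2.
No constant or linear terms (consistent with a singular point). Quadratic part: -u**2 + v**2. Cubic part: u**3 + 2*u**2*v + u*v**2 + v**3.
The quadratic part v**2 - u**2 = (v − u)(v + u) splits into two distinct linear factors, so there are two distinct tangent lines y − 0 = ±(x − 2) — this is a node (ordinary double point).
Classification: node.


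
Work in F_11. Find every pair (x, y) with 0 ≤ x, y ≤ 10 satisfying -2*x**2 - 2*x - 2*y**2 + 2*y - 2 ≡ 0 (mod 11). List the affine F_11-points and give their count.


Affine F_11-points: {(1, 6), (3, 5), (3, 7), (4, 4), (4, 8), (5, 2), (5, 10), (6, 4), (6, 8), (7, 5), (7, 7), (9, 6)}; count = 12.

For each of the 121 pairs (x, y) ∈ F_11², evaluate f(x, y) mod 11. Record the zeros.
  x = 0: [0↦9, 1↦9, 2↦5, 3↦8, 4↦7, 5↦2, 6↦4, 7↦2, 8↦7, 9↦8, 10↦5]  zeros at y ∈ ∅
  x = 1: [0↦5, 1↦5, 2↦1, 3↦4, 4↦3, 5↦9, 6↦0, 7↦9, 8↦3, 9↦4, 10↦1]  zeros at y ∈ {6}
  x = 2: [0↦8, 1↦8, 2↦4, 3↦7, 4↦6, 5↦1, 6↦3, 7↦1, 8↦6, 9↦7, 10↦4]  zeros at y ∈ ∅
  x = 3: [0↦7, 1↦7, 2↦3, 3↦6, 4↦5, 5↦0, 6↦2, 7↦0, 8↦5, 9↦6, 10↦3]  zeros at y ∈ {5, 7}
  x = 4: [0↦2, 1↦2, 2↦9, 3↦1, 4↦0, 5↦6, 6↦8, 7↦6, 8↦0, 9↦1, 10↦9]  zeros at y ∈ {4, 8}
  x = 5: [0↦4, 1↦4, 2↦0, 3↦3, 4↦2, 5↦8, 6↦10, 7↦8, 8↦2, 9↦3, 10↦0]  zeros at y ∈ {2, 10}
  x = 6: [0↦2, 1↦2, 2↦9, 3↦1, 4↦0, 5↦6, 6↦8, 7↦6, 8↦0, 9↦1, 10↦9]  zeros at y ∈ {4, 8}
  x = 7: [0↦7, 1↦7, 2↦3, 3↦6, 4↦5, 5↦0, 6↦2, 7↦0, 8↦5, 9↦6, 10↦3]  zeros at y ∈ {5, 7}
  x = 8: [0↦8, 1↦8, 2↦4, 3↦7, 4↦6, 5↦1, 6↦3, 7↦1, 8↦6, 9↦7, 10↦4]  zeros at y ∈ ∅
  x = 9: [0↦5, 1↦5, 2↦1, 3↦4, 4↦3, 5↦9, 6↦0, 7↦9, 8↦3, 9↦4, 10↦1]  zeros at y ∈ {6}
  x = 10: [0↦9, 1↦9, 2↦5, 3↦8, 4↦7, 5↦2, 6↦4, 7↦2, 8↦7, 9↦8, 10↦5]  zeros at y ∈ ∅
Collecting zeros: affine points = {(1, 6), (3, 5), (3, 7), (4, 4), (4, 8), (5, 2), (5, 10), (6, 4), (6, 8), (7, 5), (7, 7), (9, 6)}.
Total count |C(F_11)_aff| = 12.


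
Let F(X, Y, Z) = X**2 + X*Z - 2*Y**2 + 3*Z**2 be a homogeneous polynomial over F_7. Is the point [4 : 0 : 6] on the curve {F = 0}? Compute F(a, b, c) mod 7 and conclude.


F(4,0,6) ≡ 1 (mod 7); P is NOT on the curve.

Evaluate F(4, 0, 6) term-by-term (mod 7).
  X**2 ↦ 1·16·1·1 = 16
  X*Z ↦ 1·4·1·6 = 24
  -2*Y**2 ↦ -2·1·0·1 = 0
  3*Z**2 ↦ 3·1·1·36 = 108
Sum: F(4, 0, 6) = (16) + (24) + (0) + (108) = 148.
Reducing mod 7: 148 ≡ 1 (mod 7).
Since F(a, b, c) ≡ 1 ≠ 0 (mod 7), P does NOT lie on the curve.


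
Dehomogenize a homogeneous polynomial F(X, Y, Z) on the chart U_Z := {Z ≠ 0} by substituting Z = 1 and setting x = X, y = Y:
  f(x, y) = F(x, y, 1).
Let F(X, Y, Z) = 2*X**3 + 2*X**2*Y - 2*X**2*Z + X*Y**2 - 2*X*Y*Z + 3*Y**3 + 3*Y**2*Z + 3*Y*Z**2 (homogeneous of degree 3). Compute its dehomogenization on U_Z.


f(x, y) = 2*x**3 + 2*x**2*y - 2*x**2 + x*y**2 - 2*x*y + 3*y**3 + 3*y**2 + 3*y

On U_Z we set Z = 1. Each monomial c·X^i·Y^j·Z^k in F becomes c·x^i·y^j·1^k = c·x^i·y^j.
Substituting Z = 1: F(X, Y, 1) = 2*x**3 + 2*x**2*y - 2*x**2 + x*y**2 - 2*x*y + 3*y**3 + 3*y**2 + 3*y.
Note: deg(f) ≤ deg(F) = 3; strict inequality happens when F is divisible by Z (lost terms).


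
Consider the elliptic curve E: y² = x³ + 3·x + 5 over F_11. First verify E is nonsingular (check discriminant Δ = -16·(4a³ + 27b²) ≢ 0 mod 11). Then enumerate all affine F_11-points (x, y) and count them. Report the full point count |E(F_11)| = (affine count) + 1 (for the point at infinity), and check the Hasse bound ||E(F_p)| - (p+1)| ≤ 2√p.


Affine points = {(0, 4), (0, 7), (1, 3), (1, 8), (4, 2), (4, 9), (10, 1), (10, 10)}; affine count = 8; |E(F_11)| = 9.

Discriminant check: Δ ∝ 4a³ + 27b² = 4·3³ + 27·5² = 4·27 + 27·25 ≡ 2 (mod 11). Nonzero ⇒ E is nonsingular.
For each x ∈ F_11, compute rhs = x³ + 3·x + 5 mod 11, then count y ∈ F_11 with y² ≡ rhs.
  x = 0: rhs = 5, matching y values: 4, 7 (2 points).
  x = 1: rhs = 9, matching y values: 3, 8 (2 points).
  x = 2: rhs = 8, matching y values: none (0 points).
  x = 3: rhs = 8, matching y values: none (0 points).
  x = 4: rhs = 4, matching y values: 2, 9 (2 points).
  x = 5: rhs = 2, matching y values: none (0 points).
  x = 6: rhs = 8, matching y values: none (0 points).
  x = 7: rhs = 6, matching y values: none (0 points).
  x = 8: rhs = 2, matching y values: none (0 points).
  x = 9: rhs = 2, matching y values: none (0 points).
  x = 10: rhs = 1, matching y values: 1, 10 (2 points).
Total affine count: 8.
Full point count |E(F_11)| = 8 + 1 = 9.
Hasse bound: |9 − (11+1)| = |-3| = 3 ≤ 2√11 ≈ 6.6332 ✓.


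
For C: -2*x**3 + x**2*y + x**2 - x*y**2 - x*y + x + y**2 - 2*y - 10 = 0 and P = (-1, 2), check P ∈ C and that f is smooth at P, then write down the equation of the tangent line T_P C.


Tangent line at P: -17*x + 8*y - 33 = 0.

Step 1: f(-1, 2) = 0, so P lies on C.
Step 2: partial derivatives
  f_x(x, y) = -6*x**2 + 2*x*y + 2*x - y**2 - y + 1, f_y(x, y) = x**2 - 2*x*y - x + 2*y - 2.
  f_x(P) = -17, f_y(P) = 8 (gradient nonzero, so P is smooth).
Step 3: tangent line at P: -17·(x − -1) + 8·(y − 2) = 0.
Expanding: -17*x + 8*y - 33 = 0.
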